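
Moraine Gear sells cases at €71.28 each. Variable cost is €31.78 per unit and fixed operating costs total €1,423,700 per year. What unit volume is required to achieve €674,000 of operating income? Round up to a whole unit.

Contribution margin per unit = €71.28 − €31.78 = €39.50.
Units = (FC + target) / CM = (€1,423,700 + €674,000) / €39.50 = 53,106.33, so 53,107 cases.

53,107 cases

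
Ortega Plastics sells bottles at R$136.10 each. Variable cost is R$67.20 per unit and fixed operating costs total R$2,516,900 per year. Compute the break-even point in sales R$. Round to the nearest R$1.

R$4,971,699

Contribution margin per unit = R$136.10 − R$67.20 = R$68.90, a CM ratio of R$68.90 ÷ R$136.10 = 0.5062.
Break-even sales = FC ÷ CM ratio = R$2,516,900 × R$136.10 / R$68.90 = R$4,971,699.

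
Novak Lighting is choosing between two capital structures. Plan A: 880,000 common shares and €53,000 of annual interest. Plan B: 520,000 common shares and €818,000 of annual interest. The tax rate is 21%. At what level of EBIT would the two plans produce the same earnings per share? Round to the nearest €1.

At indifference, (EBIT − 53,000)(1 − t)/880,000 = (EBIT − 818,000)(1 − t)/520,000.
Cancelling (1 − t) and cross-multiplying: 520,000·(EBIT − 53,000) = 880,000·(EBIT − 818,000).
EBIT × (880,000 − 520,000) = 818,000 × 880,000 − 53,000 × 520,000 = 692,280,000,000, so EBIT = 692,280,000,000 ÷ 360,000 = 1,923,000.00.

€1,923,000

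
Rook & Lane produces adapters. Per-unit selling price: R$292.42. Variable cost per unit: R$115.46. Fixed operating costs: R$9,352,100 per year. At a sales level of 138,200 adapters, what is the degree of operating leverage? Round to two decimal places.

1.62

Contribution at this volume is 138,200 × R$176.96 = R$24,455,872.00.
EBIT = R$24,455,872.00 − R$9,352,100 = R$15,103,772.00.
DOL = contribution ÷ EBIT = R$24,455,872.00 ÷ R$15,103,772.00 = 1.6192.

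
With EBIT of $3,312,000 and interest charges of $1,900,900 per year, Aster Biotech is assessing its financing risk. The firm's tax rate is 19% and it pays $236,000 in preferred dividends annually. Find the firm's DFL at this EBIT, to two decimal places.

2.96

Annual interest charges come to $1,900,900.00.
Pre-tax preferred-dividend burden = $236,000 ÷ (1 − 0.19) = $291,358.02.
DFL = EBIT ÷ [EBIT − I − D_p/(1−t)] = $3,312,000 ÷ [$3,312,000 − $1,900,900.00 − $291,358.02] = $3,312,000 ÷ $1,119,741.98 = 2.9578.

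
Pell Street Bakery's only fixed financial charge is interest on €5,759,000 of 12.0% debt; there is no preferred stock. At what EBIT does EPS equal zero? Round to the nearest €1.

€691,080

Annual interest = 12.0% × €5,759,000 = €691,080.00.
With no preferred dividends, EPS = 0 when EBIT exactly covers interest, so the financial break-even EBIT is €691,080.00.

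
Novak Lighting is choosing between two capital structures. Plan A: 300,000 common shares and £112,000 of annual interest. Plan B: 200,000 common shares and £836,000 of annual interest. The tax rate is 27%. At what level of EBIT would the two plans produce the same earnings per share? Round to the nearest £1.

£2,284,000

Set EPS_A = EPS_B: (EBIT − £112,000)(1 − 0.27) ÷ 300,000 = (EBIT − £836,000)(1 − 0.27) ÷ 200,000.
The (1 − t) factor cancels: (EBIT − 112,000) × 200,000 = (EBIT − 836,000) × 300,000.
Solving, EBIT = (836,000·300,000 − 112,000·200,000) / (300,000 − 200,000) = 228,400,000,000 / 100,000 = 2,284,000.00.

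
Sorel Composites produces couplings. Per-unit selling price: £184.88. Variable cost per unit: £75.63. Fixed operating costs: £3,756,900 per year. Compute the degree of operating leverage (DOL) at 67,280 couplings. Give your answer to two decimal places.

Contribution at this volume is 67,280 × £109.25 = £7,350,340.00.
Operating income = contribution − fixed costs = £7,350,340.00 − £3,756,900 = £3,593,440.00.
So DOL = total CM / EBIT = £7,350,340.00 / £3,593,440.00 = 2.0455.

2.05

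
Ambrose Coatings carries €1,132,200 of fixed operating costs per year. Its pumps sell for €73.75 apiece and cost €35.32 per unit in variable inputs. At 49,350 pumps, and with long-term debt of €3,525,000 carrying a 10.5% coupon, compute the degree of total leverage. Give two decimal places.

At 49,350 units, contribution = 49,350 × €38.43 = €1,896,520.50.
EBIT = €1,896,520.50 − €1,132,200 = €764,320.50. Interest = €370,125.00.
DOL = €1,896,520.50 ÷ €764,320.50 = 2.4813; DFL = €764,320.50 ÷ €394,195.50 = 1.9389.
Combined leverage = 2.4813 × 1.9389 = 4.8110.

4.81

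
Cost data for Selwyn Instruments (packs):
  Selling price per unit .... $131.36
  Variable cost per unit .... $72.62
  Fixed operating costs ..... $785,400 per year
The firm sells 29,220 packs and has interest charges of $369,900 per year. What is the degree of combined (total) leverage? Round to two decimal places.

3.06

Contribution at this volume is 29,220 × $58.74 = $1,716,382.80.
Subtracting fixed costs: EBIT = $1,716,382.80 − $785,400 = $930,982.80. Interest = $369,900.00, so EBIT − I = $561,082.80.
DCL = contribution ÷ (EBIT − I) = $1,716,382.80 ÷ $561,082.80 = 3.0591.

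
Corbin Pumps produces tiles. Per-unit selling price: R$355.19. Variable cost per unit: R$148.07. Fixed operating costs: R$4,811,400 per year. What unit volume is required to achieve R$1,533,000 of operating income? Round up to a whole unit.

30,632 tiles

Unit CM = price − variable cost = R$355.19 − R$148.07 = R$207.12.
Need Q such that Q × R$207.12 − R$4,811,400 = R$1,533,000, i.e. Q = R$6,344,400 / R$207.12 = 30,631.52 → 30,632.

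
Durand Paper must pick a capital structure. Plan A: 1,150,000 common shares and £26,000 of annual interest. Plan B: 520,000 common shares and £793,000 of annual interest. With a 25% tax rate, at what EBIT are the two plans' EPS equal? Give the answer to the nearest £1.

£1,426,079

Set EPS_A = EPS_B: (EBIT − £26,000)(1 − 0.25) ÷ 1,150,000 = (EBIT − £793,000)(1 − 0.25) ÷ 520,000.
The (1 − t) factor cancels: (EBIT − 26,000) × 520,000 = (EBIT − 793,000) × 1,150,000.
EBIT × (1,150,000 − 520,000) = 793,000 × 1,150,000 − 26,000 × 520,000 = 898,430,000,000, so EBIT = 898,430,000,000 ÷ 630,000 = 1,426,079.37.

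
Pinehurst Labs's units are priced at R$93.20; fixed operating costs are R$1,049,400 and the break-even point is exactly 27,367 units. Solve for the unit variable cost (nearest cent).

Contribution per unit must be FC / Q = R$1,049,400 / 27,367 = R$38.3455.
Variable cost per unit = R$93.20 − R$38.3455 = R$54.85.

R$54.85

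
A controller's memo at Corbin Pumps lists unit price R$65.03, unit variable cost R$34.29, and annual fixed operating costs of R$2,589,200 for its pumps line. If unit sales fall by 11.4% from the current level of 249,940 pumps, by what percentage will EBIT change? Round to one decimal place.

At 249,940 units, contribution = 249,940 × R$30.74 = R$7,683,155.60.
Subtracting fixed costs: EBIT = R$7,683,155.60 − R$2,589,200 = R$5,093,955.60.
So DOL = total CM / EBIT = R$7,683,155.60 / R$5,093,955.60 = 1.5083.
Operating income changes by 1.5083 × -11.4% = -17.2%.

-17.2%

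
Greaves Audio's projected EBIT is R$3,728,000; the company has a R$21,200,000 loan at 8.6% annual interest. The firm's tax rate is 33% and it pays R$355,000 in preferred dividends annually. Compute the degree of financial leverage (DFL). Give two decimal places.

Interest = R$1,823,200.00.
Preferred dividends grossed up pre-tax: R$355,000 / (1 − 0.33) = R$529,850.75.
DFL = EBIT ÷ [EBIT − I − D_p/(1−t)] = R$3,728,000 ÷ [R$3,728,000 − R$1,823,200.00 − R$529,850.75] = R$3,728,000 ÷ R$1,374,949.25 = 2.7114.

2.71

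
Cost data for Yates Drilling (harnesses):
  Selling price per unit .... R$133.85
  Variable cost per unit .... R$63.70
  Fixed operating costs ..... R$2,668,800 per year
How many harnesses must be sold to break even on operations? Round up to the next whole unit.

Contribution margin per unit = R$133.85 − R$63.70 = R$70.15.
Break-even volume = fixed costs ÷ CM per unit = R$2,668,800 ÷ R$70.15 = 38,044.19, so 38,045 harnesses.

38,045 harnesses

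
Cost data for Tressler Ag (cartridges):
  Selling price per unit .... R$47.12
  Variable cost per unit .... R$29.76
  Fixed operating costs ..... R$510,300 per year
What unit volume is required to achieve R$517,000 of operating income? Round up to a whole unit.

Contribution margin per unit = R$47.12 − R$29.76 = R$17.36.
Units = (FC + target) / CM = (R$510,300 + R$517,000) / R$17.36 = 59,176.27, so 59,177 cartridges.

59,177 cartridges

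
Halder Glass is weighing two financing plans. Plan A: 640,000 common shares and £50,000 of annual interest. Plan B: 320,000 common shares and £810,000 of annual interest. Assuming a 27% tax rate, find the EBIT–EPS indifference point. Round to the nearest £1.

Set EPS_A = EPS_B: (EBIT − £50,000)(1 − 0.27) ÷ 640,000 = (EBIT − £810,000)(1 − 0.27) ÷ 320,000.
Cancelling (1 − t) and cross-multiplying: 320,000·(EBIT − 50,000) = 640,000·(EBIT − 810,000).
EBIT × (640,000 − 320,000) = 810,000 × 640,000 − 50,000 × 320,000 = 502,400,000,000, so EBIT = 502,400,000,000 ÷ 320,000 = 1,570,000.00.

£1,570,000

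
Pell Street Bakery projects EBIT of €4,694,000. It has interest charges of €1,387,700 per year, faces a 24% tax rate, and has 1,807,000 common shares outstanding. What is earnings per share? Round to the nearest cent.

Interest = €1,387,700.00, so EBT = €4,694,000 − €1,387,700.00 = €3,306,300.00.
Net income = €3,306,300.00 × (1 − 0.24) = €2,512,788.00.
EPS = €2,512,788.00 ÷ 1,807,000 = €1.39.

€1.39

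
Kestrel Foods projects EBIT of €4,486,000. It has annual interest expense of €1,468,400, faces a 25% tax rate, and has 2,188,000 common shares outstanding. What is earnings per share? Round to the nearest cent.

Pre-tax income = €4,486,000 − €1,468,400.00 = €3,017,600.00.
After tax at 25%: net income = €3,017,600.00 × 0.75 = €2,263,200.00.
EPS = €2,263,200.00 ÷ 2,188,000 = €1.03.

€1.03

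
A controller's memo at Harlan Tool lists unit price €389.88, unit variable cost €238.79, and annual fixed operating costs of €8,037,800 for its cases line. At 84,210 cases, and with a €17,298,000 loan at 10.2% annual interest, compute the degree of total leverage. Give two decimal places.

Contribution at this volume is 84,210 × €151.09 = €12,723,288.90.
Operating income = contribution − fixed costs = €12,723,288.90 − €8,037,800 = €4,685,488.90. Interest = €1,764,396.00, so EBIT − I = €2,921,092.90.
Degree of total leverage = total CM / (EBIT − interest) = €12,723,288.90 / €2,921,092.90 = 4.3557.

4.36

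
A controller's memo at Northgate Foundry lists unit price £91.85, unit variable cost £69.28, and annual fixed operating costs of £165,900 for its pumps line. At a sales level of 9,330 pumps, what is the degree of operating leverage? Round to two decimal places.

4.71

Contribution at this volume is 9,330 × £22.57 = £210,578.10.
EBIT = £210,578.10 − £165,900 = £44,678.10.
DOL = contribution ÷ EBIT = £210,578.10 ÷ £44,678.10 = 4.7132.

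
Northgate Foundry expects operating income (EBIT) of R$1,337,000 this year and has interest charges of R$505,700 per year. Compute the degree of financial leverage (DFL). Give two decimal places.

1.61

Interest = R$505,700.00.
Degree of financial leverage = EBIT / (EBIT − interest) = R$1,337,000 / R$831,300.00 = 1.6083.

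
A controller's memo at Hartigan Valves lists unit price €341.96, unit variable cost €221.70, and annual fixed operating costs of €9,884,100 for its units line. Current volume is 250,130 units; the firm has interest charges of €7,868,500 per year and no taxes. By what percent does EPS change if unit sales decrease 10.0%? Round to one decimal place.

-24.4%

Total contribution margin = 250,130 × €120.26 = €30,080,633.80.
Operating income = contribution − fixed costs = €30,080,633.80 − €9,884,100 = €20,196,533.80.
Interest = €7,868,500.00, so EBIT − I = €12,328,033.80.
Degree of combined leverage = contribution ÷ (EBIT − I) = €30,080,633.80 ÷ €12,328,033.80 = 2.4400.
EPS therefore changes by 2.4400 × (-10.0%) = -24.4%.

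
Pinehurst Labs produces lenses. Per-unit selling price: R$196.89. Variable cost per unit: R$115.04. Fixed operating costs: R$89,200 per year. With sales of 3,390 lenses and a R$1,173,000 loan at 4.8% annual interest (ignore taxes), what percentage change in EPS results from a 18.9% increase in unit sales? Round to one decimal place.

+39.7%

Total contribution margin = 3,390 × R$81.85 = R$277,471.50.
Subtracting fixed costs: EBIT = R$277,471.50 − R$89,200 = R$188,271.50.
Interest = R$56,304.00, so EBIT − I = R$131,967.50.
Degree of combined leverage = contribution ÷ (EBIT − I) = R$277,471.50 ÷ R$131,967.50 = 2.1026.
%ΔEPS = DCL × %ΔSales = 2.1026 × +18.9% = +39.7%.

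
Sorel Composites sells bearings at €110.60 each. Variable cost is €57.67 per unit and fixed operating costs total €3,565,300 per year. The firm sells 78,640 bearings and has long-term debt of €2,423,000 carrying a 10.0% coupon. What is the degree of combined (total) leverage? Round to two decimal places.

Contribution at this volume is 78,640 × €52.93 = €4,162,415.20.
Subtracting fixed costs: EBIT = €4,162,415.20 − €3,565,300 = €597,115.20. Interest = €242,300.00.
DOL = €4,162,415.20 ÷ €597,115.20 = 6.9709; DFL = €597,115.20 ÷ €354,815.20 = 1.6829.
DCL = DOL × DFL = 6.9709 × 1.6829 = 11.7313.

11.73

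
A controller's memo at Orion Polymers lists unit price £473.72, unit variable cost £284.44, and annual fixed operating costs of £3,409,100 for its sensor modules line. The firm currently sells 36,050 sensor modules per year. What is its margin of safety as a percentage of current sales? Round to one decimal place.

Contribution margin per unit = £473.72 − £284.44 = £189.28. Break-even units = £3,409,100 ÷ £189.28 = 18,010.88; break-even revenue = 18,010.88 × £473.72 = £8,532,115.66.
Current sales = 36,050 × £473.72 = £17,077,606.00.
Margin of safety = (£17,077,606.00 − £8,532,115.66) ÷ £17,077,606.00 = 50.0%.

50.0%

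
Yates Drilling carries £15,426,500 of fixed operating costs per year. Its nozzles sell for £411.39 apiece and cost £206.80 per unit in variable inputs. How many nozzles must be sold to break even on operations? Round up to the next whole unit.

Each unit contributes £411.39 − £206.80 = £204.59.
Units to break even: £15,426,500 ÷ £204.59 = 75,402.02, rounded up to 75,403.

75,403 nozzles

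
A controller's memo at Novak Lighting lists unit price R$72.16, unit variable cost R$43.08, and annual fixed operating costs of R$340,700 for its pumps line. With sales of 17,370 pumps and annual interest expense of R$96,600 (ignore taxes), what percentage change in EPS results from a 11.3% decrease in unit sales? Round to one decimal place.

-84.2%

At 17,370 units, contribution = 17,370 × R$29.08 = R$505,119.60.
Operating income = contribution − fixed costs = R$505,119.60 − R$340,700 = R$164,419.60.
After interest of R$96,600.00, pre-tax earnings = R$67,819.60.
Degree of combined leverage = contribution ÷ (EBIT − I) = R$505,119.60 ÷ R$67,819.60 = 7.4480.
%ΔEPS = DCL × %ΔSales = 7.4480 × -11.3% = -84.2%.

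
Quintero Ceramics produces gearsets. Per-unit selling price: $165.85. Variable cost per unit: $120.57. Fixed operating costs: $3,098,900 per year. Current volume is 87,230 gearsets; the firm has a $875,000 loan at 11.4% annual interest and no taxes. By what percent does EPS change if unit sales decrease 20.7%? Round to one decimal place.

At 87,230 units, contribution = 87,230 × $45.28 = $3,949,774.40.
Operating income = contribution − fixed costs = $3,949,774.40 − $3,098,900 = $850,874.40.
Interest = $99,750.00, so EBIT − I = $751,124.40.
Degree of combined leverage = contribution ÷ (EBIT − I) = $3,949,774.40 ÷ $751,124.40 = 5.2585.
%ΔEPS = DCL × %ΔSales = 5.2585 × -20.7% = -108.9%.

-108.9%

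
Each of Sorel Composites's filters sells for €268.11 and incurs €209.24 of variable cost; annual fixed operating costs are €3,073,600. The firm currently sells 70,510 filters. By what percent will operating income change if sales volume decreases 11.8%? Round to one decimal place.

Total contribution margin = 70,510 × €58.87 = €4,150,923.70.
EBIT = €4,150,923.70 − €3,073,600 = €1,077,323.70.
So DOL = total CM / EBIT = €4,150,923.70 / €1,077,323.70 = 3.8530.
So EBIT moves 3.8530 × (-11.8%) = -45.5%.

-45.5%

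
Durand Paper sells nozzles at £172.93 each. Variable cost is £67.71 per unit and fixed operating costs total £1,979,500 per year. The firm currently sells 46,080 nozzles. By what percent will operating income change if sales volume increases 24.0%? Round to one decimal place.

+40.6%

Contribution at this volume is 46,080 × £105.22 = £4,848,537.60.
Subtracting fixed costs: EBIT = £4,848,537.60 − £1,979,500 = £2,869,037.60.
Degree of operating leverage = £4,848,537.60 / £2,869,037.60 = 1.6900.
So EBIT moves 1.6900 × (+24.0%) = +40.6%.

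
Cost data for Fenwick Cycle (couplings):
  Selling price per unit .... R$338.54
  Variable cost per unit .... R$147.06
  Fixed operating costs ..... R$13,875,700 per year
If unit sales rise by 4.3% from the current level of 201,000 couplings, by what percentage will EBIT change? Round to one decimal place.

Contribution at this volume is 201,000 × R$191.48 = R$38,487,480.00.
EBIT = R$38,487,480.00 − R$13,875,700 = R$24,611,780.00.
So DOL = total CM / EBIT = R$38,487,480.00 / R$24,611,780.00 = 1.5638.
Operating income changes by 1.5638 × +4.3% = +6.7%.

+6.7%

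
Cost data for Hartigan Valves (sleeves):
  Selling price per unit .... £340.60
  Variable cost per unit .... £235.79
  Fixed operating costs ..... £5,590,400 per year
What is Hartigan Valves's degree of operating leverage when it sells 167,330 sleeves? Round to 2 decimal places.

1.47

At 167,330 units, contribution = 167,330 × £104.81 = £17,537,857.30.
Subtracting fixed costs: EBIT = £17,537,857.30 − £5,590,400 = £11,947,457.30.
DOL = contribution ÷ EBIT = £17,537,857.30 ÷ £11,947,457.30 = 1.4679.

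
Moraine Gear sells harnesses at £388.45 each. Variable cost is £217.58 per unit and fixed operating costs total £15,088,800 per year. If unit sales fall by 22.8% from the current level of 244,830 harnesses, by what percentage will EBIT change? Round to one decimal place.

At 244,830 units, contribution = 244,830 × £170.87 = £41,834,102.10.
EBIT = £41,834,102.10 − £15,088,800 = £26,745,302.10.
So DOL = total CM / EBIT = £41,834,102.10 / £26,745,302.10 = 1.5642.
So EBIT moves 1.5642 × (-22.8%) = -35.7%.

-35.7%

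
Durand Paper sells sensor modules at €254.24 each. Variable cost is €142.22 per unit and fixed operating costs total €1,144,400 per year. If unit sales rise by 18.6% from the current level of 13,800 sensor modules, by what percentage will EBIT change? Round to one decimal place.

Total contribution margin = 13,800 × €112.02 = €1,545,876.00.
Subtracting fixed costs: EBIT = €1,545,876.00 − €1,144,400 = €401,476.00.
DOL = contribution ÷ EBIT = €1,545,876.00 ÷ €401,476.00 = 3.8505.
Operating income changes by 3.8505 × +18.6% = +71.6%.

+71.6%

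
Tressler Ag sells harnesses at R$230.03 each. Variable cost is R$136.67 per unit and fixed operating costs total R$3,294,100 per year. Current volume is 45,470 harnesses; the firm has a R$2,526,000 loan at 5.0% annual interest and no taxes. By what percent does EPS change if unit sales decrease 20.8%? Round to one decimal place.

-107.1%

Contribution at this volume is 45,470 × R$93.36 = R$4,245,079.20.
Subtracting fixed costs: EBIT = R$4,245,079.20 − R$3,294,100 = R$950,979.20.
After interest of R$126,300.00, pre-tax earnings = R$824,679.20.
DCL = total CM / (EBIT − I) = R$4,245,079.20 / R$824,679.20 = 5.1476.
EPS therefore changes by 5.1476 × (-20.8%) = -107.1%.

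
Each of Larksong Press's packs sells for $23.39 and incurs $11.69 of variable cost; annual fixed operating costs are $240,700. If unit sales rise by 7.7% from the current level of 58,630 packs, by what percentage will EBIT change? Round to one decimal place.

Total contribution margin = 58,630 × $11.70 = $685,971.00.
EBIT = $685,971.00 − $240,700 = $445,271.00.
Degree of operating leverage = $685,971.00 / $445,271.00 = 1.5406.
So EBIT moves 1.5406 × (+7.7%) = +11.9%.

+11.9%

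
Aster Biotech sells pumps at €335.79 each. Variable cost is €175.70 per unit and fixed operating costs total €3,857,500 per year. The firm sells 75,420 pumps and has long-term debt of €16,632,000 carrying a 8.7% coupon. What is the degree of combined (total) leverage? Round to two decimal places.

Total contribution margin = 75,420 × €160.09 = €12,073,987.80.
Operating income = contribution − fixed costs = €12,073,987.80 − €3,857,500 = €8,216,487.80. Interest = €1,446,984.00.
DOL = €12,073,987.80 ÷ €8,216,487.80 = 1.4695; DFL = €8,216,487.80 ÷ €6,769,503.80 = 1.2138.
DCL = DOL × DFL = 1.4695 × 1.2138 = 1.7837.

1.78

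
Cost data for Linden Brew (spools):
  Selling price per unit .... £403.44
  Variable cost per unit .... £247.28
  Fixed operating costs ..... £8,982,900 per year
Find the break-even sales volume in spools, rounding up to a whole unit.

Unit CM = price − variable cost = £403.44 − £247.28 = £156.16.
Units to break even: £8,982,900 ÷ £156.16 = 57,523.69, rounded up to 57,524.

57,524 spools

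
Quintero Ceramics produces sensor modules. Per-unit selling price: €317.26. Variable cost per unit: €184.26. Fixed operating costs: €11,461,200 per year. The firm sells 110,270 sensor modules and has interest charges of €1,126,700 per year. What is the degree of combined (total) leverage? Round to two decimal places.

7.06

Total contribution margin = 110,270 × €133.00 = €14,665,910.00.
Operating income = contribution − fixed costs = €14,665,910.00 − €11,461,200 = €3,204,710.00. Interest = €1,126,700.00, so EBIT − I = €2,078,010.00.
DCL = contribution ÷ (EBIT − I) = €14,665,910.00 ÷ €2,078,010.00 = 7.0577.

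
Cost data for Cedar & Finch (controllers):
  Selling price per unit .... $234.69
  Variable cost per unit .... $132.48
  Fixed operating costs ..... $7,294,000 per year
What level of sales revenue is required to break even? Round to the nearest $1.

CM per unit = $234.69 − $132.48 = $102.21; CM ratio = $102.21 / $234.69 = 0.4355.
Break-even sales = FC ÷ CM ratio = $7,294,000 × $234.69 / $102.21 = $16,748,154.

$16,748,154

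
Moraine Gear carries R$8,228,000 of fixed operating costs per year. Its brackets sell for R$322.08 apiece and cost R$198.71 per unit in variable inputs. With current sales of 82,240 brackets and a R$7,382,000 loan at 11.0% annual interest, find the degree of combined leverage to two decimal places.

At 82,240 units, contribution = 82,240 × R$123.37 = R$10,145,948.80.
EBIT = R$10,145,948.80 − R$8,228,000 = R$1,917,948.80. Interest = R$812,020.00, so EBIT − I = R$1,105,928.80.
Degree of total leverage = total CM / (EBIT − interest) = R$10,145,948.80 / R$1,105,928.80 = 9.1741.

9.17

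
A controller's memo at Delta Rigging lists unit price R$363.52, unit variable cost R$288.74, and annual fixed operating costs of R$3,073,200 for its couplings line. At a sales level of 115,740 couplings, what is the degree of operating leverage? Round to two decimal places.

Contribution at this volume is 115,740 × R$74.78 = R$8,655,037.20.
EBIT = R$8,655,037.20 − R$3,073,200 = R$5,581,837.20.
DOL = contribution ÷ EBIT = R$8,655,037.20 ÷ R$5,581,837.20 = 1.5506.

1.55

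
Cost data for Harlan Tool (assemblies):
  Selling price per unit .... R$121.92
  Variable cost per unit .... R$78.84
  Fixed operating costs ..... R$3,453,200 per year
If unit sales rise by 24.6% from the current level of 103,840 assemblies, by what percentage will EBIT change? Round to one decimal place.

+107.9%

At 103,840 units, contribution = 103,840 × R$43.08 = R$4,473,427.20.
Subtracting fixed costs: EBIT = R$4,473,427.20 − R$3,453,200 = R$1,020,227.20.
Degree of operating leverage = R$4,473,427.20 / R$1,020,227.20 = 4.3847.
%ΔEBIT = DOL × %ΔSales = 4.3847 × +24.6% = +107.9%.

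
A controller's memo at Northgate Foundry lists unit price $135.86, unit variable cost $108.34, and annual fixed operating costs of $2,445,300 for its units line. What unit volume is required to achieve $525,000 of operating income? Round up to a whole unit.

107,933 units

Unit CM = price − variable cost = $135.86 − $108.34 = $27.52.
Need Q such that Q × $27.52 − $2,445,300 = $525,000, i.e. Q = $2,970,300 / $27.52 = 107,932.41 → 107,933.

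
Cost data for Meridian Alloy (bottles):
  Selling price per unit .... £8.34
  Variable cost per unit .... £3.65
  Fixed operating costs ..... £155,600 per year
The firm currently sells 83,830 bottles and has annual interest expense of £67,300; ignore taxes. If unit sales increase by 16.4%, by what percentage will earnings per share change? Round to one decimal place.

Total contribution margin = 83,830 × £4.69 = £393,162.70.
EBIT = £393,162.70 − £155,600 = £237,562.70.
After interest of £67,300.00, pre-tax earnings = £170,262.70.
DCL = total CM / (EBIT − I) = £393,162.70 / £170,262.70 = 2.3092.
EPS therefore changes by 2.3092 × (+16.4%) = +37.9%.

+37.9%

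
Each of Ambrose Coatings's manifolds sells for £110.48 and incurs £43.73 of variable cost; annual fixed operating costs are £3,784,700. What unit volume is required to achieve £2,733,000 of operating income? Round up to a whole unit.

97,644 manifolds

Each unit contributes £110.48 − £43.73 = £66.75.
Units = (FC + target) / CM = (£3,784,700 + £2,733,000) / £66.75 = 97,643.45, so 97,644 manifolds.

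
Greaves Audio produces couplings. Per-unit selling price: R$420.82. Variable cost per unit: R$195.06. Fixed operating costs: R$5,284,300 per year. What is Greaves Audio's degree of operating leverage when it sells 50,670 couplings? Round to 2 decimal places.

1.86

Contribution at this volume is 50,670 × R$225.76 = R$11,439,259.20.
Subtracting fixed costs: EBIT = R$11,439,259.20 − R$5,284,300 = R$6,154,959.20.
So DOL = total CM / EBIT = R$11,439,259.20 / R$6,154,959.20 = 1.8585.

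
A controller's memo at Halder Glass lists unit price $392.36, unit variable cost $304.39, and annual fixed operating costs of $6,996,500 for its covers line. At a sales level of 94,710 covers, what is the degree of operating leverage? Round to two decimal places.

Contribution at this volume is 94,710 × $87.97 = $8,331,638.70.
Operating income = contribution − fixed costs = $8,331,638.70 − $6,996,500 = $1,335,138.70.
So DOL = total CM / EBIT = $8,331,638.70 / $1,335,138.70 = 6.2403.

6.24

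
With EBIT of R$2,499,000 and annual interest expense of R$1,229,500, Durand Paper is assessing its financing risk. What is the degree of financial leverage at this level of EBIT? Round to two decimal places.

1.97

Interest = R$1,229,500.00.
Degree of financial leverage = EBIT / (EBIT − interest) = R$2,499,000 / R$1,269,500.00 = 1.9685.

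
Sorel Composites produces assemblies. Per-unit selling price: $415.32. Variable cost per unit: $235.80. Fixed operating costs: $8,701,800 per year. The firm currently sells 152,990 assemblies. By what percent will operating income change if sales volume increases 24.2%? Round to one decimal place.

+35.4%

Contribution at this volume is 152,990 × $179.52 = $27,464,764.80.
EBIT = $27,464,764.80 − $8,701,800 = $18,762,964.80.
DOL = contribution ÷ EBIT = $27,464,764.80 ÷ $18,762,964.80 = 1.4638.
So EBIT moves 1.4638 × (+24.2%) = +35.4%.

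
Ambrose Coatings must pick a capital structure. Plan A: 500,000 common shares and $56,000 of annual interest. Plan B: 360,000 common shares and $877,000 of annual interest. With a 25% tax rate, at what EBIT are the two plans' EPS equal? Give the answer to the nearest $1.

Set EPS_A = EPS_B: (EBIT − $56,000)(1 − 0.25) ÷ 500,000 = (EBIT − $877,000)(1 − 0.25) ÷ 360,000.
The (1 − t) factor cancels: (EBIT − 56,000) × 360,000 = (EBIT − 877,000) × 500,000.
EBIT × (500,000 − 360,000) = 877,000 × 500,000 − 56,000 × 360,000 = 418,340,000,000, so EBIT = 418,340,000,000 ÷ 140,000 = 2,988,142.86.

$2,988,143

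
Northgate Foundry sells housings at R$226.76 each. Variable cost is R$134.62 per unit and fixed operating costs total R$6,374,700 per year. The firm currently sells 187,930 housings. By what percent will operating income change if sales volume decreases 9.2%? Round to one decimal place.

-14.6%

Total contribution margin = 187,930 × R$92.14 = R$17,315,870.20.
EBIT = R$17,315,870.20 − R$6,374,700 = R$10,941,170.20.
DOL = contribution ÷ EBIT = R$17,315,870.20 ÷ R$10,941,170.20 = 1.5826.
%ΔEBIT = DOL × %ΔSales = 1.5826 × -9.2% = -14.6%.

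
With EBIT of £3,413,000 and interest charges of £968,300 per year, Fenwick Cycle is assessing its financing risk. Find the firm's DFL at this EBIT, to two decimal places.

Annual interest charges come to £968,300.00.
Degree of financial leverage = EBIT / (EBIT − interest) = £3,413,000 / £2,444,700.00 = 1.3961.

1.40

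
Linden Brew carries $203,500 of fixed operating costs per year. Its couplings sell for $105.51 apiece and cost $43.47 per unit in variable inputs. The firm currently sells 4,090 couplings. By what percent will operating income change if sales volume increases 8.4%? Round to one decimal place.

+42.4%

Total contribution margin = 4,090 × $62.04 = $253,743.60.
EBIT = $253,743.60 − $203,500 = $50,243.60.
So DOL = total CM / EBIT = $253,743.60 / $50,243.60 = 5.0503.
Operating income changes by 5.0503 × +8.4% = +42.4%.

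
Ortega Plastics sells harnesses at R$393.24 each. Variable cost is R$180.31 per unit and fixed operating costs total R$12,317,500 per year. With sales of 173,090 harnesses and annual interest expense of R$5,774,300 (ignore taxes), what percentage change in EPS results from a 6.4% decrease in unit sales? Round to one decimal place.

-12.6%

Total contribution margin = 173,090 × R$212.93 = R$36,856,053.70.
EBIT = R$36,856,053.70 − R$12,317,500 = R$24,538,553.70.
Interest = R$5,774,300.00, so EBIT − I = R$18,764,253.70.
DCL = total CM / (EBIT − I) = R$36,856,053.70 / R$18,764,253.70 = 1.9642.
EPS therefore changes by 1.9642 × (-6.4%) = -12.6%.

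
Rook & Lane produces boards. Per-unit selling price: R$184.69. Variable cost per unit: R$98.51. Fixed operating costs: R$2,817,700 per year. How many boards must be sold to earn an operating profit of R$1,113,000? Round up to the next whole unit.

45,611 boards

Unit CM = price − variable cost = R$184.69 − R$98.51 = R$86.18.
Required volume = (fixed costs + target profit) ÷ CM = (R$2,817,700 + R$1,113,000) ÷ R$86.18 = 45,610.35, so 45,611 boards.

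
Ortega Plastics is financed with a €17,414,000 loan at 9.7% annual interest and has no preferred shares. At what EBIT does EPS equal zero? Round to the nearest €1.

Annual interest = 9.7% × €17,414,000 = €1,689,158.00.
With no preferred dividends, EPS = 0 when EBIT exactly covers interest, so the financial break-even EBIT is €1,689,158.00.

€1,689,158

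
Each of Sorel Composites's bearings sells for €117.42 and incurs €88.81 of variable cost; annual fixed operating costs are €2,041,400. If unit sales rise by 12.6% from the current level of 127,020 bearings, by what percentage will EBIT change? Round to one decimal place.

At 127,020 units, contribution = 127,020 × €28.61 = €3,634,042.20.
EBIT = €3,634,042.20 − €2,041,400 = €1,592,642.20.
So DOL = total CM / EBIT = €3,634,042.20 / €1,592,642.20 = 2.2818.
%ΔEBIT = DOL × %ΔSales = 2.2818 × +12.6% = +28.8%.

+28.8%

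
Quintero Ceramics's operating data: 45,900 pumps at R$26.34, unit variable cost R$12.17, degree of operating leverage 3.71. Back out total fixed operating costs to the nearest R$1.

At 45,900 units, contribution = 45,900 × R$14.17 = R$650,403.00.
Since DOL = CM ÷ EBIT, EBIT = R$650,403.00 ÷ 3.71 = R$175,310.78.
And FC = contribution − EBIT = R$650,403.00 − R$175,310.78 = R$475,092.

R$475,092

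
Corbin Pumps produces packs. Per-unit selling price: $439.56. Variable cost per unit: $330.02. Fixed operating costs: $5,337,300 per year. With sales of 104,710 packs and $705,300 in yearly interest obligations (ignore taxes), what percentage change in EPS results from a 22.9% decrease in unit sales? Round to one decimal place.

-48.4%

At 104,710 units, contribution = 104,710 × $109.54 = $11,469,933.40.
Operating income = contribution − fixed costs = $11,469,933.40 − $5,337,300 = $6,132,633.40.
Interest = $705,300.00, so EBIT − I = $5,427,333.40.
DCL = total CM / (EBIT − I) = $11,469,933.40 / $5,427,333.40 = 2.1134.
%ΔEPS = DCL × %ΔSales = 2.1134 × -22.9% = -48.4%.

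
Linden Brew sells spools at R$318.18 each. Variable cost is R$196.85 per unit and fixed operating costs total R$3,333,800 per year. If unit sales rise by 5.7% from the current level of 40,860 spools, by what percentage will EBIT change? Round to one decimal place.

Contribution at this volume is 40,860 × R$121.33 = R$4,957,543.80.
Operating income = contribution − fixed costs = R$4,957,543.80 − R$3,333,800 = R$1,623,743.80.
So DOL = total CM / EBIT = R$4,957,543.80 / R$1,623,743.80 = 3.0532.
Operating income changes by 3.0532 × +5.7% = +17.4%.

+17.4%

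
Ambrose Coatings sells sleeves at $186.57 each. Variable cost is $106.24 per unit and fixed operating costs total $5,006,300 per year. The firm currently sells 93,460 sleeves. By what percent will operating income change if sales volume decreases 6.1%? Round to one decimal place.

-18.3%

Contribution at this volume is 93,460 × $80.33 = $7,507,641.80.
Operating income = contribution − fixed costs = $7,507,641.80 − $5,006,300 = $2,501,341.80.
Degree of operating leverage = $7,507,641.80 / $2,501,341.80 = 3.0014.
%ΔEBIT = DOL × %ΔSales = 3.0014 × -6.1% = -18.3%.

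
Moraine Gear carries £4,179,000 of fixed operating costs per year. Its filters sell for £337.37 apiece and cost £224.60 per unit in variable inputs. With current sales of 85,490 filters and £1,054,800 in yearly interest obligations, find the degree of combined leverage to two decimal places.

At 85,490 units, contribution = 85,490 × £112.77 = £9,640,707.30.
Operating income = contribution − fixed costs = £9,640,707.30 − £4,179,000 = £5,461,707.30. Interest = £1,054,800.00.
DOL = £9,640,707.30 ÷ £5,461,707.30 = 1.7651; DFL = £5,461,707.30 ÷ £4,406,907.30 = 1.2394.
DCL = DOL × DFL = 1.7651 × 1.2394 = 2.1877.

2.19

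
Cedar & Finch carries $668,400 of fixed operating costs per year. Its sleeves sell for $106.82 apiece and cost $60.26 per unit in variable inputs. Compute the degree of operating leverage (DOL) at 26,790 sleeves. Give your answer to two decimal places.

At 26,790 units, contribution = 26,790 × $46.56 = $1,247,342.40.
Subtracting fixed costs: EBIT = $1,247,342.40 − $668,400 = $578,942.40.
DOL = contribution ÷ EBIT = $1,247,342.40 ÷ $578,942.40 = 2.1545.

2.15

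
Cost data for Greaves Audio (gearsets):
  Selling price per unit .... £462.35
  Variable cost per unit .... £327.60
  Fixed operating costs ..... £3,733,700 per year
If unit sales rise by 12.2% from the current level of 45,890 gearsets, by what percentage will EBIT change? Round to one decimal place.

At 45,890 units, contribution = 45,890 × £134.75 = £6,183,677.50.
EBIT = £6,183,677.50 − £3,733,700 = £2,449,977.50.
Degree of operating leverage = £6,183,677.50 / £2,449,977.50 = 2.5240.
%ΔEBIT = DOL × %ΔSales = 2.5240 × +12.2% = +30.8%.

+30.8%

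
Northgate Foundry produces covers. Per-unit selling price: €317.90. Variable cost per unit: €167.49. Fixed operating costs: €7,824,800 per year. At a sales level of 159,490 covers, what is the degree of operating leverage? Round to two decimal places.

Total contribution margin = 159,490 × €150.41 = €23,988,890.90.
Subtracting fixed costs: EBIT = €23,988,890.90 − €7,824,800 = €16,164,090.90.
So DOL = total CM / EBIT = €23,988,890.90 / €16,164,090.90 = 1.4841.

1.48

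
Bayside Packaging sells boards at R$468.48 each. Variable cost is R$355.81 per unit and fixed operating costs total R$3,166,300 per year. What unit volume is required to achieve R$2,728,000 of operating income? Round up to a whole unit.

Unit CM = price − variable cost = R$468.48 − R$355.81 = R$112.67.
Required volume = (fixed costs + target profit) ÷ CM = (R$3,166,300 + R$2,728,000) ÷ R$112.67 = 52,314.72, so 52,315 boards.

52,315 boards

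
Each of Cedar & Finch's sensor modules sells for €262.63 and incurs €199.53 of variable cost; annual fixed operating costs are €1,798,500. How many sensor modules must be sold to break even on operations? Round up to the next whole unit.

Contribution margin per unit = €262.63 − €199.53 = €63.10.
Break-even volume = fixed costs ÷ CM per unit = €1,798,500 ÷ €63.10 = 28,502.38, so 28,503 sensor modules.

28,503 sensor modules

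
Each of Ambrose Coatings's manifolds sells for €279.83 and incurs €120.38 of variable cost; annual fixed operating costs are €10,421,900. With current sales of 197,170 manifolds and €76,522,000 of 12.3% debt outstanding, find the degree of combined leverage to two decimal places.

Contribution at this volume is 197,170 × €159.45 = €31,438,756.50.
EBIT = €31,438,756.50 − €10,421,900 = €21,016,856.50. Interest = €9,412,206.00.
DOL = €31,438,756.50 ÷ €21,016,856.50 = 1.4959; DFL = €21,016,856.50 ÷ €11,604,650.50 = 1.8111.
Combined leverage = 1.4959 × 1.8111 = 2.7092.

2.71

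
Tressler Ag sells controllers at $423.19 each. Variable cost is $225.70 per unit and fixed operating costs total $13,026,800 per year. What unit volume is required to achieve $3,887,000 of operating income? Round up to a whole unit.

Contribution margin per unit = $423.19 − $225.70 = $197.49.
Required volume = (fixed costs + target profit) ÷ CM = ($13,026,800 + $3,887,000) ÷ $197.49 = 85,643.83, so 85,644 controllers.

85,644 controllers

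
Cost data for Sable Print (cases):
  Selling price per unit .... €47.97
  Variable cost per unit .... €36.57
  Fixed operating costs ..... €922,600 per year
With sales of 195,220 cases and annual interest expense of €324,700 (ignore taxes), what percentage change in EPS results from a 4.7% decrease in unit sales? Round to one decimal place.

-10.7%

At 195,220 units, contribution = 195,220 × €11.40 = €2,225,508.00.
EBIT = €2,225,508.00 − €922,600 = €1,302,908.00.
After interest of €324,700.00, pre-tax earnings = €978,208.00.
DCL = total CM / (EBIT − I) = €2,225,508.00 / €978,208.00 = 2.2751.
EPS therefore changes by 2.2751 × (-4.7%) = -10.7%.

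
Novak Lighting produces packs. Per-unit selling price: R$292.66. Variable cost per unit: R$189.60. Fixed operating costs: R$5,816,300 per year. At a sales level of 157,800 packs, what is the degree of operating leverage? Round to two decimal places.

Contribution at this volume is 157,800 × R$103.06 = R$16,262,868.00.
Operating income = contribution − fixed costs = R$16,262,868.00 − R$5,816,300 = R$10,446,568.00.
DOL = contribution ÷ EBIT = R$16,262,868.00 ÷ R$10,446,568.00 = 1.5568.

1.56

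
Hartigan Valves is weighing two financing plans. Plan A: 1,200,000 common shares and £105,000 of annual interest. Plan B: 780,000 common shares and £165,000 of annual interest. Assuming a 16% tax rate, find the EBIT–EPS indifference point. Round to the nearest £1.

Set EPS_A = EPS_B: (EBIT − £105,000)(1 − 0.16) ÷ 1,200,000 = (EBIT − £165,000)(1 − 0.16) ÷ 780,000.
The (1 − t) factor cancels: (EBIT − 105,000) × 780,000 = (EBIT − 165,000) × 1,200,000.
Solving, EBIT = (165,000·1,200,000 − 105,000·780,000) / (1,200,000 − 780,000) = 116,100,000,000 / 420,000 = 276,428.57.

£276,429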